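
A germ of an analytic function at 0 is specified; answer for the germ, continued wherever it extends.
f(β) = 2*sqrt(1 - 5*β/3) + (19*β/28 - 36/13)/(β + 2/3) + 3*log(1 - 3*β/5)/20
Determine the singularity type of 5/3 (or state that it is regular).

The point is a logarithmic branch point.

The term (3/20)*log(1 - β/(5/3)) has argument 1 - 5/3/(5/3) = 0 at 5/3: a logarithmic (infinitely-sheeted) branch point; the remaining terms are analytic or single-valued there.


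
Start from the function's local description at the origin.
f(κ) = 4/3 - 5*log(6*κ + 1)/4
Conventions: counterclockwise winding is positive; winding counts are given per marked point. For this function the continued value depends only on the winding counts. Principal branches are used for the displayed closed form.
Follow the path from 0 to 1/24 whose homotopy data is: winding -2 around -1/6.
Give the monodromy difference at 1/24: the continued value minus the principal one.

Continued minus principal equals (5)*pi*i.

The rational part is single-valued and drops out of the difference; each branch term changes only by its own monodromy.
(-5/4)*log(1 - κ/(-1/6)): each positive loop around -1/6 adds 2*pi*i to the log, so winding -2 contributes (-5/4)*(-2)*2*pi*i = (5)*pi*i.
Summing the contributions at κ = 1/24 gives (5)*pi*i.


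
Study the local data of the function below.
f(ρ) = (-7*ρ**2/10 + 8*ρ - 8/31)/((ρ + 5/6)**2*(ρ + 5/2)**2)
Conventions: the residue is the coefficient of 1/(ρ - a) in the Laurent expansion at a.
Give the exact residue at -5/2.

At the order-2 pole -5/2 set g(ρ) = (ρ - (-5/2))^2*f(ρ) = (-7*ρ**2/10 + 8*ρ - 8/31)/(ρ + 5/6)**2.
Order-2 pole: residue = g'(a); g'(-5/2) = -100773/15500, so the residue is -100773/15500.

The residue is -100773/15500.


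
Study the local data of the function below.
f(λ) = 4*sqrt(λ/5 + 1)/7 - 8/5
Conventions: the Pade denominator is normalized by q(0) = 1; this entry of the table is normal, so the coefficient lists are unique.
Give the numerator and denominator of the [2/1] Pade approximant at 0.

The Pade approximant has numerator coefficients [-36/35, -8/175, 1/350]; denominator coefficients [1, 1/10].

Taylor coefficients needed (expand at 0): a_0 = -36/35, a_1 = 2/35, a_2 = -1/350, a_3 = 1/3500.
Write the denominator as Q(λ) = 1 + q1*λ. Requiring Q*f - P = O(λ^4) with deg P <= 2 kills the coefficients of λ^3..λ^3 in Q*f:
  λ^3: a_3 + q1*a_2 = 0, i.e. 1/3500 + (-1/350)*q1 = 0.
Solving this linear system: q1 = 1/10.
The numerator is Q*f truncated at degree 2: P0 = a_0 = -36/35; P1 = a_1 + q1*a_0 = -8/175; P2 = a_2 + q1*a_1 = 1/350.


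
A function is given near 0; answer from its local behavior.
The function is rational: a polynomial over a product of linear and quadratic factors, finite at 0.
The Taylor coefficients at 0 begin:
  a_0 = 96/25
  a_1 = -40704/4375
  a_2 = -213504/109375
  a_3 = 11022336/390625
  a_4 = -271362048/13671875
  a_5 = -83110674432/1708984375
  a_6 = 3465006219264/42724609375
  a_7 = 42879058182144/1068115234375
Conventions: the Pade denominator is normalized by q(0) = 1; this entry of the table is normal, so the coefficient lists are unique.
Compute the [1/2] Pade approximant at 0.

Taylor coefficients needed (read off): a_0 = 96/25, a_1 = -40704/4375, a_2 = -213504/109375, a_3 = 11022336/390625.
Write the denominator as Q(k) = 1 + q1*k + q2*k^2. Requiring Q*f - P = O(k^4) with deg P <= 1 kills the coefficients of k^2..k^3 in Q*f:
  k^2: a_2 + q1*a_1 + q2*a_0 = 0, i.e. -213504/109375 + (-40704/4375)*q1 + (96/25)*q2 = 0.
  k^3: a_3 + q1*a_2 + q2*a_1 = 0, i.e. 11022336/390625 + (-213504/109375)*q1 + (-40704/4375)*q2 = 0.
Solving this linear system: q1 = 292688/305225, q2 = 21607504/7630625.
The numerator is Q*f truncated at degree 1: P0 = a_0 = 96/25; P1 = a_1 + q1*a_0 = -12010752/2136575.

The Pade approximant has numerator coefficients [96/25, -12010752/2136575]; denominator coefficients [1, 292688/305225, 21607504/7630625].


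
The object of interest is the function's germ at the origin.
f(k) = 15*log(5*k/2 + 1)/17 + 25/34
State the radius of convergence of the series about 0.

Branch term (15/17)*log(1 - k/(-2/5)): its argument vanishes at k = -2/5, a logarithmic branch point, modulus 2/5.
The radius of convergence is the smallest modulus among the singular points: 2/5.

The radius of convergence is 2/5.


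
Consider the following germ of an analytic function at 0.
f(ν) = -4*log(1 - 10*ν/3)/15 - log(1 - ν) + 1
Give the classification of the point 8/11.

There is no denominator, hence no pole anywhere.
Branch term log(1 - ν/(3/10)): argument at 8/11 is -47/33, nonzero, so 8/11 is not its branch point (a point on a principal cut is still regular for the continued germ).
Branch term log(1 - ν/(1)): argument at 8/11 is 3/11, nonzero, so 8/11 is not its branch point (a point on a principal cut is still regular for the continued germ).
So the germ continues analytically to 8/11.

The point is a regular point.


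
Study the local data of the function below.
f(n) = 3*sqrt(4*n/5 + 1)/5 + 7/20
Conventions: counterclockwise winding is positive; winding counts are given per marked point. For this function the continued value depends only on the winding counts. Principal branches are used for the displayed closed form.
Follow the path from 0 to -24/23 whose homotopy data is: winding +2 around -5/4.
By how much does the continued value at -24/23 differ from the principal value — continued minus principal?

The rational part is single-valued and drops out of the difference; each branch term changes only by its own monodromy.
(3/5)*sqrt(1 - n/(-5/4)): winding +2 is even, the square root returns to the same sheet, contribution 0.
Summing the contributions at n = -24/23 gives 0.

Continued minus principal equals 0.


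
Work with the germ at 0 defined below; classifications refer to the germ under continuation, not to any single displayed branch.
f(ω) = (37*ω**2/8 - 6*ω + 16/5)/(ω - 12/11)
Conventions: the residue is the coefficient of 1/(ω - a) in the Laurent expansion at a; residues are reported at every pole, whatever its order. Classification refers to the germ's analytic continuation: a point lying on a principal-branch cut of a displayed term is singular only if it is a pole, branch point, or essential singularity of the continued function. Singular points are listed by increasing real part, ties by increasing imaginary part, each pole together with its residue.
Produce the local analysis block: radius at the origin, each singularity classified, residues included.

Radius of convergence at 0: 12/11.
At 12/11: a pole of order 1; residue 1306/605.

Denominator factor (ω - 12/11): pole of order 1 at 12/11, modulus 12/11.
The radius of convergence is the smallest modulus among the singular points: 12/11.
At the order-1 pole 12/11 set g(ω) = (ω - (12/11))*f(ω) = 37*ω**2/8 - 6*ω + 16/5.
Simple pole: residue = g(a) at a = 12/11, which is 1306/605.


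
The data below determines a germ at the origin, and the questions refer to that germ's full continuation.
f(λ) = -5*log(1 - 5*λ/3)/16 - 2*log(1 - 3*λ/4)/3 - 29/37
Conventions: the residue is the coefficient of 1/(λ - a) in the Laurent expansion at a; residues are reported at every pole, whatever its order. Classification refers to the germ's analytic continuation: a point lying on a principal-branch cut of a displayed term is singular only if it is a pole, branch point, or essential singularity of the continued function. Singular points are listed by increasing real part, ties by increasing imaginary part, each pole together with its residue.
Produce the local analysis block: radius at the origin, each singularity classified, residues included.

Branch term (-5/16)*log(1 - λ/(3/5)): its argument vanishes at λ = 3/5, a logarithmic branch point, modulus 3/5.
Branch term (-2/3)*log(1 - λ/(4/3)): its argument vanishes at λ = 4/3, a logarithmic branch point, modulus 4/3.
The radius of convergence is the smallest modulus among the singular points: 3/5.
List the singular points by increasing real part (a conjugate pair: the negative imaginary part first).

Radius of convergence at 0: 3/5.
At 3/5: a logarithmic branch point.
At 4/3: a logarithmic branch point.


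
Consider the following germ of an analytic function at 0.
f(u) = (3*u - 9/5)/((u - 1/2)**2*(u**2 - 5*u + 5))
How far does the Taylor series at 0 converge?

The radius of convergence is 1/2.

Denominator factor (u - 1/2)^2: pole of order 2 at 1/2, modulus 1/2.
Denominator factor (u**2 - 5*u + 5): discriminant 5, real irrational roots 5/2 + (1/2)*sqrt(5) and 5/2 - (1/2)*sqrt(5); poles of order 1, moduli 5/2 + (1/2)*sqrt(5) and 5/2 - (1/2)*sqrt(5).
The radius of convergence is the smallest modulus among the singular points: 1/2.


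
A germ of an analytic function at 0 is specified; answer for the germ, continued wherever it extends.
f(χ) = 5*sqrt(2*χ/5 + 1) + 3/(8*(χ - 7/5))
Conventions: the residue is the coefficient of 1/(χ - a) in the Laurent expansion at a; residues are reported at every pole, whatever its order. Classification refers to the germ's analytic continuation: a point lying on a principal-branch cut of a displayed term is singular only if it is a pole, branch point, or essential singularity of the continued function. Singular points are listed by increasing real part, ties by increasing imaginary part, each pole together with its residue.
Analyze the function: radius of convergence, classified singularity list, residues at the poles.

Denominator factor (χ - 7/5): pole of order 1 at 7/5, modulus 7/5.
Branch term (5)*sqrt(1 - χ/(-5/2)): its argument vanishes at χ = -5/2, a square-root branch point, modulus 5/2.
The radius of convergence is the smallest modulus among the singular points: 7/5.
The branch term is analytic at 7/5 and contributes nothing to the residue; only the rational part matters.
At the order-1 pole 7/5 set g(χ) = (χ - (7/5))*(rational part) = 3/8.
Simple pole: residue = g(a) at a = 7/5, which is 3/8.
List the singular points by increasing real part (a conjugate pair: the negative imaginary part first).

Radius of convergence at 0: 7/5.
At -5/2: an algebraic (square-root) branch point.
At 7/5: a pole of order 1; residue 3/8.


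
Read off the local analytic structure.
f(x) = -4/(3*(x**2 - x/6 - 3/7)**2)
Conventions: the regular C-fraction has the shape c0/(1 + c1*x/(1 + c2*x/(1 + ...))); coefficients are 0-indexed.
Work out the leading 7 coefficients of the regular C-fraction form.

Taylor coefficients (expand at 0): a_0 = -196/27, a_1 = 1372/243, a_2 = -27097/729, a_3 = 811538/19683, a_4 = -106385909/708588, a_5 = 435250879/2125764, a_6 = -128564289343/229582512.
c0 = a_0 = -196/27. Peel one level at a time: if S = 1 + c*x/S' with S'(0) = 1, then c is the x-coefficient of S and S' = c*x/(S - 1).
S_1 = c0/f = 1 + (7/9)*x + (-1463/324)*x^2 + ...; c1 = 7/9.
S_2 = c1*x/(S_1 - 1) = 1 + (209/36)*x + (46705/1296)*x^2 + ...; c2 = 209/36.
S_3 = c2*x/(S_2 - 1) = 1 + (-46705/7524)*x + (59724/43681)*x^2 + ...; c3 = -46705/7524.
S_4 = c3*x/(S_3 - 1) = 1 + (2150064/9761345)*x + (-257572224/2181357025)*x^2 + ...; c4 = 2150064/9761345.
S_5 = c4*x/(S_4 - 1) = 1 + (1977976/3689695)*x + (-5852/6241)*x^2 + ...; c5 = 1977976/3689695.
S_6 = c5*x/(S_5 - 1) = 1 + (46705/26702)*x + ...; c6 = 46705/26702.

The regular C-fraction coefficients are [-196/27, 7/9, 209/36, -46705/7524, 2150064/9761345, 1977976/3689695, 46705/26702].


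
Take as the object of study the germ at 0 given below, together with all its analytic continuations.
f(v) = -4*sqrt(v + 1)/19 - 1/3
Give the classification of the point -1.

The point is an algebraic (square-root) branch point.

The term (-4/19)*sqrt(1 - v/(-1)) has argument 1 - -1/(-1) = 0 at -1: a square-root (algebraic, two-sheeted) branch point; the remaining terms are analytic or single-valued there.


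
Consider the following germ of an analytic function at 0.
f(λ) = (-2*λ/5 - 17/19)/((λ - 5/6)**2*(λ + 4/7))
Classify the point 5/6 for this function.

The denominator factor λ - 5/6 vanishes at 5/6 and appears to the power 2; the numerator there equals -70/57, nonzero, and no other factor vanishes.
Hence a pole whose order is the multiplicity, 2.

The point is a pole of order 2.


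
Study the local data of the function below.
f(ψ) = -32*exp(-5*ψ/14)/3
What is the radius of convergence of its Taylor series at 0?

The radius of convergence is infinite.

The factor exp(-5*ψ/14) is entire and contributes no finite singular point.
The polynomial part has no poles.
No finite singular points: the Taylor series at 0 converges everywhere.


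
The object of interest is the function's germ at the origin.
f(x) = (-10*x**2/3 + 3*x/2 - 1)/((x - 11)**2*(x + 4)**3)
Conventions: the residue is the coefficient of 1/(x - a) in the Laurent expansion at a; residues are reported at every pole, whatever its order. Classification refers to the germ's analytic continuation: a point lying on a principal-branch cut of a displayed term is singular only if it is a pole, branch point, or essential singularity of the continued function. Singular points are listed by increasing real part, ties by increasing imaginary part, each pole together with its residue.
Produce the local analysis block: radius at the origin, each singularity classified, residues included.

Denominator factor (x + 4)^3: pole of order 3 at -4, modulus 4.
Denominator factor (x - 11)^2: pole of order 2 at 11, modulus 11.
The radius of convergence is the smallest modulus among the singular points: 4.
At the order-3 pole -4 set g(x) = (x - (-4))^3*f(x) = (-10*x**2/3 + 3*x/2 - 1)/(x - 11)**2.
Order-3 pole: residue = g''(a)/2; g''(-4) = -172/50625, so the residue is -86/50625.
At the order-2 pole 11 set g(x) = (x - (11))^2*f(x) = (-10*x**2/3 + 3*x/2 - 1)/(x + 4)**3.
Order-2 pole: residue = g'(a); g'(11) = 86/50625, so the residue is 86/50625.
List the singular points by increasing real part (a conjugate pair: the negative imaginary part first).

Radius of convergence at 0: 4.
At -4: a pole of order 3; residue -86/50625.
At 11: a pole of order 2; residue 86/50625.


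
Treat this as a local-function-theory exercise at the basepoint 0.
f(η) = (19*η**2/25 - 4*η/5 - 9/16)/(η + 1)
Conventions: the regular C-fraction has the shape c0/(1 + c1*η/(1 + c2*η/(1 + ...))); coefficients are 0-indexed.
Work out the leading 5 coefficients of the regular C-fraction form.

Taylor coefficients (expand at 0): a_0 = -9/16, a_1 = -19/80, a_2 = 399/400, a_3 = -399/400, a_4 = 399/400.
c0 = a_0 = -9/16. Peel one level at a time: if S = 1 + c*η/S' with S'(0) = 1, then c is the η-coefficient of S and S' = c*η/(S - 1).
S_1 = c0/f = 1 + (-19/45)*η + (3952/2025)*η^2 + ...; c1 = -19/45.
S_2 = c1*η/(S_1 - 1) = 1 + (208/45)*η + (336/25)*η^2 + ...; c2 = 208/45.
S_3 = c2*η/(S_2 - 1) = 1 + (-189/65)*η + (-3591/4225)*η^2 + ...; c3 = -189/65.
S_4 = c3*η/(S_3 - 1) = 1 + (-19/65)*η + ...; c4 = -19/65.

The regular C-fraction coefficients are [-9/16, -19/45, 208/45, -189/65, -19/65].


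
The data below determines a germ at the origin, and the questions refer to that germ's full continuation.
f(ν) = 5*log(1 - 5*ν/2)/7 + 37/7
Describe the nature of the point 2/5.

The point is a logarithmic branch point.

The term (5/7)*log(1 - ν/(2/5)) has argument 1 - 2/5/(2/5) = 0 at 2/5: a logarithmic (infinitely-sheeted) branch point; the remaining terms are analytic or single-valued there.


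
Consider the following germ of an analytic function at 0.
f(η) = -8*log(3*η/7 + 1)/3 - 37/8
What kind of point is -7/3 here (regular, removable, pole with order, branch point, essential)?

The term (-8/3)*log(1 - η/(-7/3)) has argument 1 - -7/3/(-7/3) = 0 at -7/3: a logarithmic (infinitely-sheeted) branch point; the remaining terms are analytic or single-valued there.

The point is a logarithmic branch point.


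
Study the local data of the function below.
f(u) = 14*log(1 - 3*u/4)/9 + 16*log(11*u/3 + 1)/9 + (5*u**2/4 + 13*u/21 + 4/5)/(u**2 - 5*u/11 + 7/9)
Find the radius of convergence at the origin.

Denominator factor (u**2 - 5*u/11 + 7/9): discriminant -3163/1089, complex-conjugate roots (5/22) + ((1/66)*sqrt(3163))*i and (5/22) - ((1/66)*sqrt(3163))*i; poles of order 1, moduli (1/3)*sqrt(7) and (1/3)*sqrt(7).
Branch term (14/9)*log(1 - u/(4/3)): its argument vanishes at u = 4/3, a logarithmic branch point, modulus 4/3.
Branch term (16/9)*log(1 - u/(-3/11)): its argument vanishes at u = -3/11, a logarithmic branch point, modulus 3/11.
The radius of convergence is the smallest modulus among the singular points: 3/11.

The radius of convergence is 3/11.


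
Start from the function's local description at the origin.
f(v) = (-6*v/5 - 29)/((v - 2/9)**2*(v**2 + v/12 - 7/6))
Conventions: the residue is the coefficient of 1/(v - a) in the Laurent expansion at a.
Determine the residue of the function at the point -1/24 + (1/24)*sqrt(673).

The residue is -2199879/316840 - (115204599/213233320)*sqrt(673).

The factor v**2 + v/12 - 7/6 splits as (v - a)(v - a') with a = -1/24 + (1/24)*sqrt(673), a' = -1/24 - (1/24)*sqrt(673). At the order-1 pole a set g(v) = (v - a)*f(v) = [(-6*v/5 - 29)/(v - 2/9)**2] / (v - a').
Simple pole: residue = g(a) at a = -1/24 + (1/24)*sqrt(673), which is -2199879/316840 - (115204599/213233320)*sqrt(673).


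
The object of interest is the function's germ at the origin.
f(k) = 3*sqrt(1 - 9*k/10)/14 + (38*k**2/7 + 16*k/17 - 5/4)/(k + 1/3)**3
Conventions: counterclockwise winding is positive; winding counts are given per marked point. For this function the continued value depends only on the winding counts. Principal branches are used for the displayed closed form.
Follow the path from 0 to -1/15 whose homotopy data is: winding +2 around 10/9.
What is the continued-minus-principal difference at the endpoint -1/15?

The rational part is single-valued and drops out of the difference; each branch term changes only by its own monodromy.
(3/14)*sqrt(1 - k/(10/9)): winding +2 is even, the square root returns to the same sheet, contribution 0.
Summing the contributions at k = -1/15 gives 0.

Continued minus principal equals 0.


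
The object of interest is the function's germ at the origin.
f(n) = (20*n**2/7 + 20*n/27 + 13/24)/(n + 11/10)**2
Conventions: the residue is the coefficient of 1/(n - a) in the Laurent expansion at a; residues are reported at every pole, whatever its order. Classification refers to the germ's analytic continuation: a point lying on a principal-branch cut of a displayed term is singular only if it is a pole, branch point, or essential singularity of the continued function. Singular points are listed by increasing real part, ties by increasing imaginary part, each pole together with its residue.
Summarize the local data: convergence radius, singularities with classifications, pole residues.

Denominator factor (n + 11/10)^2: pole of order 2 at -11/10, modulus 11/10.
The radius of convergence is the smallest modulus among the singular points: 11/10.
At the order-2 pole -11/10 set g(n) = (n - (-11/10))^2*f(n) = 20*n**2/7 + 20*n/27 + 13/24.
Order-2 pole: residue = g'(a); g'(-11/10) = -1048/189, so the residue is -1048/189.

Radius of convergence at 0: 11/10.
At -11/10: a pole of order 2; residue -1048/189.


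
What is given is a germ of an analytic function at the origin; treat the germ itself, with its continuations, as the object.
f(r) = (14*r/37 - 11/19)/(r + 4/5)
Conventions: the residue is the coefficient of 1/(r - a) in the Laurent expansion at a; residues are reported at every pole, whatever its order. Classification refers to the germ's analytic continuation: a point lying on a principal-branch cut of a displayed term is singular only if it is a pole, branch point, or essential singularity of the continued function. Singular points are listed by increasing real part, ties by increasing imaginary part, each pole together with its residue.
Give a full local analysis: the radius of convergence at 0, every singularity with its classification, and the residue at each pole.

Denominator factor (r + 4/5): pole of order 1 at -4/5, modulus 4/5.
The radius of convergence is the smallest modulus among the singular points: 4/5.
At the order-1 pole -4/5 set g(r) = (r - (-4/5))*f(r) = 14*r/37 - 11/19.
Simple pole: residue = g(a) at a = -4/5, which is -3099/3515.

Radius of convergence at 0: 4/5.
At -4/5: a pole of order 1; residue -3099/3515.


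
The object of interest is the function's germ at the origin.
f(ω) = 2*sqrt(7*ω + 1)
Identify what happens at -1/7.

The point is an algebraic (square-root) branch point.

The term (2)*sqrt(1 - ω/(-1/7)) has argument 1 - -1/7/(-1/7) = 0 at -1/7: a square-root (algebraic, two-sheeted) branch point; the remaining terms are analytic or single-valued there.


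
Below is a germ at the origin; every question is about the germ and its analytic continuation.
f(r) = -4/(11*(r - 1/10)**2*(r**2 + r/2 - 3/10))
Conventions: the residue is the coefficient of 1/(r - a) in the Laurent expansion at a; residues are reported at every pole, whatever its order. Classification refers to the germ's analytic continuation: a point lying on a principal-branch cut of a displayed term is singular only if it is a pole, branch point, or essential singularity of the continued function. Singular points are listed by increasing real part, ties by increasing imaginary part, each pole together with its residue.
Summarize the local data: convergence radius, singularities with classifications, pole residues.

Radius of convergence at 0: 1/10.
At -1/4 - (1/20)*sqrt(145): a pole of order 1; residue -875/396 + (2425/11484)*sqrt(145).
At 1/10: a pole of order 2; residue 875/198.
At -1/4 + (1/20)*sqrt(145): a pole of order 1; residue -875/396 - (2425/11484)*sqrt(145).


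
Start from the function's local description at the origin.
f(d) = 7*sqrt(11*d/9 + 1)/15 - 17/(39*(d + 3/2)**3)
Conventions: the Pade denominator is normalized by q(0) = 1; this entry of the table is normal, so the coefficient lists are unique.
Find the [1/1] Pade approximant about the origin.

The Pade approximant has numerator coefficients [1777/5265, 97805987/120526380]; denominator coefficients [1, 18177/22892].

Taylor coefficients needed (expand at 0): a_0 = 1777/5265, a_1 = 5723/10530, a_2 = -6059/14040.
Write the denominator as Q(d) = 1 + q1*d. Requiring Q*f - P = O(d^3) with deg P <= 1 kills the coefficients of d^2..d^2 in Q*f:
  d^2: a_2 + q1*a_1 = 0, i.e. -6059/14040 + (5723/10530)*q1 = 0.
Solving this linear system: q1 = 18177/22892.
The numerator is Q*f truncated at degree 1: P0 = a_0 = 1777/5265; P1 = a_1 + q1*a_0 = 97805987/120526380.


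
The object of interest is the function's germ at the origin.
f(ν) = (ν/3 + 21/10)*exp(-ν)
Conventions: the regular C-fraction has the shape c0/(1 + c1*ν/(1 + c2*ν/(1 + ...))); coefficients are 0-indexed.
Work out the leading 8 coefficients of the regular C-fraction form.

Taylor coefficients (expand at 0): a_0 = 21/10, a_1 = -53/30, a_2 = 43/60, a_3 = -11/60, a_4 = 23/720, a_5 = -13/3600, a_6 = 1/7200, a_7 = 1/21600.
c0 = a_0 = 21/10. Peel one level at a time: if S = 1 + c*ν/S' with S'(0) = 1, then c is the ν-coefficient of S and S' = c*ν/(S - 1).
S_1 = c0/f = 1 + (53/63)*ν + (2909/7938)*ν^2 + ...; c1 = 53/63.
S_2 = c1*ν/(S_1 - 1) = 1 + (-2909/6678)*ν + (683/11236)*ν^2 + ...; c2 = -2909/6678.
S_3 = c2*ν/(S_2 - 1) = 1 + (43029/308354)*ν + (709149/33849124)*ν^2 + ...; c3 = 43029/308354.
S_4 = c3*ν/(S_3 - 1) = 1 + (-1789757/11921082)*ν + (1053587/83968020)*ν^2 + ...; c4 = -1789757/11921082.
S_5 = c4*ν/(S_4 - 1) = 1 + (57828011/691926810)*ν + (906354221/114034536100)*ν^2 + ...; c5 = 57828011/691926810.
S_6 = c5*ν/(S_5 - 1) = 1 + (-638404881/6712939510)*ν + (49873343/7903492820)*ν^2 + ...; c6 = -638404881/6712939510.
S_7 = c6*ν/(S_6 - 1) = 1 + (2465846149/37162080906)*ν + ...; c7 = 2465846149/37162080906.

The regular C-fraction coefficients are [21/10, 53/63, -2909/6678, 43029/308354, -1789757/11921082, 57828011/691926810, -638404881/6712939510, 2465846149/37162080906].


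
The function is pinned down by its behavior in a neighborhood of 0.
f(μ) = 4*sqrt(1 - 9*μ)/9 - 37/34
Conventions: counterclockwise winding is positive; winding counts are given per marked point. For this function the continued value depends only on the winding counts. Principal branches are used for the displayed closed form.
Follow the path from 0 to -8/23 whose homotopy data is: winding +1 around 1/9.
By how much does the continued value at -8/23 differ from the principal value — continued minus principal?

Continued minus principal equals -(8/207)*sqrt(2185).

The rational part is single-valued and drops out of the difference; each branch term changes only by its own monodromy.
(4/9)*sqrt(1 - μ/(1/9)): winding +1 is odd, the square root flips sign, contributing -2*(4/9)*sqrt(1 - (-8/23)/(1/9)) = -2*(4/9)*sqrt(95/23) = -(8/207)*sqrt(2185).
Summing the contributions at μ = -8/23 gives -(8/207)*sqrt(2185).


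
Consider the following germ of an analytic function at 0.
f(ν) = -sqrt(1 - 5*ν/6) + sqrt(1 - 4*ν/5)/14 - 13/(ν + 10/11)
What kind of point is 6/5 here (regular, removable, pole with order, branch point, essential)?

The point is an algebraic (square-root) branch point.

The term (-1)*sqrt(1 - ν/(6/5)) has argument 1 - 6/5/(6/5) = 0 at 6/5: a square-root (algebraic, two-sheeted) branch point; the remaining terms are analytic or single-valued there.


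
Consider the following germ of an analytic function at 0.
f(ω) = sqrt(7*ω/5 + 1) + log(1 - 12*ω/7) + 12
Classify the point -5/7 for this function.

The point is an algebraic (square-root) branch point.

The term (1)*sqrt(1 - ω/(-5/7)) has argument 1 - -5/7/(-5/7) = 0 at -5/7: a square-root (algebraic, two-sheeted) branch point; the remaining terms are analytic or single-valued there.


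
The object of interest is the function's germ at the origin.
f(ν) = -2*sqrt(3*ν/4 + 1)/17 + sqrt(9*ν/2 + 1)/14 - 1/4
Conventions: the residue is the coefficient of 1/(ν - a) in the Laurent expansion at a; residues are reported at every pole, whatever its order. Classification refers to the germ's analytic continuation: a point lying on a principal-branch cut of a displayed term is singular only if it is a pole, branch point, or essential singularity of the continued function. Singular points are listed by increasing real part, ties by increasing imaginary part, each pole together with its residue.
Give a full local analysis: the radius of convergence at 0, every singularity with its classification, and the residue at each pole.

Radius of convergence at 0: 2/9.
At -4/3: an algebraic (square-root) branch point.
At -2/9: an algebraic (square-root) branch point.

Branch term (1/14)*sqrt(1 - ν/(-2/9)): its argument vanishes at ν = -2/9, a square-root branch point, modulus 2/9.
Branch term (-2/17)*sqrt(1 - ν/(-4/3)): its argument vanishes at ν = -4/3, a square-root branch point, modulus 4/3.
The radius of convergence is the smallest modulus among the singular points: 2/9.
List the singular points by increasing real part (a conjugate pair: the negative imaginary part first).


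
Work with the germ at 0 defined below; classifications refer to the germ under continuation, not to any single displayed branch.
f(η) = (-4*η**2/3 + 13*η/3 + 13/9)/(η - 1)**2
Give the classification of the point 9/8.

The point is a regular point.

Denominator factors: η - 1 = 1/8 at η = 9/8 — none vanishes.
So the germ continues analytically to 9/8.


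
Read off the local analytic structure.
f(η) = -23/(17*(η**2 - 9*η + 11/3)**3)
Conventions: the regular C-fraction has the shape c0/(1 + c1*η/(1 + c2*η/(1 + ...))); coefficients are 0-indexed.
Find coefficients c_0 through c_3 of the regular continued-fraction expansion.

The regular C-fraction coefficients are [-621/22627, -81/11, 254/99, -39487/25146].

Taylor coefficients (expand at 0): a_0 = -621/22627, a_1 = -50301/248897, a_2 = -2654775/2737867, a_3 = -115591698/30116537.
c0 = a_0 = -621/22627. Peel one level at a time: if S = 1 + c*η/S' with S'(0) = 1, then c is the η-coefficient of S and S' = c*η/(S - 1).
S_1 = c0/f = 1 + (-81/11)*η + (2286/121)*η^2 + ...; c1 = -81/11.
S_2 = c1*η/(S_1 - 1) = 1 + (254/99)*η + (39487/9801)*η^2 + ...; c2 = 254/99.
S_3 = c2*η/(S_2 - 1) = 1 + (-39487/25146)*η + ...; c3 = -39487/25146.


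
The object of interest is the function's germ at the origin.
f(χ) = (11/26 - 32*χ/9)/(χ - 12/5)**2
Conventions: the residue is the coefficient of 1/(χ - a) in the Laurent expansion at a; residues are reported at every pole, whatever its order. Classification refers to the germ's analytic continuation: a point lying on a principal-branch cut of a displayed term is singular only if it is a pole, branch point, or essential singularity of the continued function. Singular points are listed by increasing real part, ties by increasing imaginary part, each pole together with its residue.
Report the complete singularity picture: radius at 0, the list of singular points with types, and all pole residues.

Radius of convergence at 0: 12/5.
At 12/5: a pole of order 2; residue -32/9.

Denominator factor (χ - 12/5)^2: pole of order 2 at 12/5, modulus 12/5.
The radius of convergence is the smallest modulus among the singular points: 12/5.
At the order-2 pole 12/5 set g(χ) = (χ - (12/5))^2*f(χ) = 11/26 - 32*χ/9.
Order-2 pole: residue = g'(a); g'(12/5) = -32/9, so the residue is -32/9.


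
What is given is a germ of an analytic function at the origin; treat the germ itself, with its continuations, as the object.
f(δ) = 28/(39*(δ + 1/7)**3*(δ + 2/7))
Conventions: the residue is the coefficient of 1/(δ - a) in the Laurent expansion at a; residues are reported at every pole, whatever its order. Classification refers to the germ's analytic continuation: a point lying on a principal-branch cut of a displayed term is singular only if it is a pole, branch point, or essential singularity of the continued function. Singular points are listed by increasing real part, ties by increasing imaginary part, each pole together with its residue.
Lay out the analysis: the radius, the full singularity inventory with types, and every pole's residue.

Radius of convergence at 0: 1/7.
At -2/7: a pole of order 1; residue -9604/39.
At -1/7: a pole of order 3; residue 9604/39.

Denominator factor (δ + 1/7)^3: pole of order 3 at -1/7, modulus 1/7.
Denominator factor (δ + 2/7): pole of order 1 at -2/7, modulus 2/7.
The radius of convergence is the smallest modulus among the singular points: 1/7.
At the order-1 pole -2/7 set g(δ) = (δ - (-2/7))*f(δ) = 28/(39*(δ + 1/7)**3).
Simple pole: residue = g(a) at a = -2/7, which is -9604/39.
At the order-3 pole -1/7 set g(δ) = (δ - (-1/7))^3*f(δ) = 28/(39*(δ + 2/7)).
Order-3 pole: residue = g''(a)/2; g''(-1/7) = 19208/39, so the residue is 9604/39.
List the singular points by increasing real part (a conjugate pair: the negative imaginary part first).


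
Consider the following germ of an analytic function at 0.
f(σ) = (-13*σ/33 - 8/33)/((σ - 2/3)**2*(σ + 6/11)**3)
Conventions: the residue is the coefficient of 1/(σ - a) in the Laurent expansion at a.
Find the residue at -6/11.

The residue is -123057/256000.

At the order-3 pole -6/11 set g(σ) = (σ - (-6/11))^3*f(σ) = (-13*σ/33 - 8/33)/(σ - 2/3)**2.
Order-3 pole: residue = g''(a)/2; g''(-6/11) = -123057/128000, so the residue is -123057/256000.


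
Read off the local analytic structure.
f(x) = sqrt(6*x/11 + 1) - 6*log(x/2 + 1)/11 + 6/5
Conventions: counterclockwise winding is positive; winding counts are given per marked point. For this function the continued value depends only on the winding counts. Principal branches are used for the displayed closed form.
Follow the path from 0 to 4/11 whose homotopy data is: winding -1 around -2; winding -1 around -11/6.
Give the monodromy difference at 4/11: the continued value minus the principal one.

The rational part is single-valued and drops out of the difference; each branch term changes only by its own monodromy.
(1)*sqrt(1 - x/(-11/6)): winding -1 is odd, the square root flips sign, contributing -2*(1)*sqrt(1 - (4/11)/(-11/6)) = -2*(1)*sqrt(145/121) = -(2/11)*sqrt(145).
(-6/11)*log(1 - x/(-2)): each positive loop around -2 adds 2*pi*i to the log, so winding -1 contributes (-6/11)*(-1)*2*pi*i = (12/11)*pi*i.
Summing the contributions at x = 4/11 gives (-(2/11)*sqrt(145)) + ((12/11)*pi)*i.

Continued minus principal equals (-(2/11)*sqrt(145)) + ((12/11)*pi)*i.


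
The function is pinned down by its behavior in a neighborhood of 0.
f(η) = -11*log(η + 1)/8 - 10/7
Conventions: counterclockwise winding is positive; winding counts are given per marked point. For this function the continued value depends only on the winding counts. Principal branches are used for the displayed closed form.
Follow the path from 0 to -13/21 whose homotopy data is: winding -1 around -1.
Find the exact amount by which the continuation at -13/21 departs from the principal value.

Continued minus principal equals (11/4)*pi*i.

The rational part is single-valued and drops out of the difference; each branch term changes only by its own monodromy.
(-11/8)*log(1 - η/(-1)): each positive loop around -1 adds 2*pi*i to the log, so winding -1 contributes (-11/8)*(-1)*2*pi*i = (11/4)*pi*i.
Summing the contributions at η = -13/21 gives (11/4)*pi*i.


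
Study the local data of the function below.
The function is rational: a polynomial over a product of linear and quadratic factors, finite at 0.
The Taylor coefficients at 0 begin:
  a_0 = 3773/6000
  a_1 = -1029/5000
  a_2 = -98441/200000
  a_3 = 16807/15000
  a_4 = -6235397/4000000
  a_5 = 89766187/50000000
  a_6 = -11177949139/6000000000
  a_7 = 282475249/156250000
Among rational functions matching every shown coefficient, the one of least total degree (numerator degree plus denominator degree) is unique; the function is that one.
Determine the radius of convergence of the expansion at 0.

The radius of convergence is 10/7.

No rational of total degree below 4 reproduces all 8 coefficients; solving the [1/3] Pade equations on them gives f(z) = (13*z/4 + 11/6)/(z + 10/7)**3, whose expansion matches every shown term.
Denominator factor (z + 10/7)^3: pole of order 3 at -10/7, modulus 10/7.
The radius of convergence is the smallest modulus among the singular points: 10/7.


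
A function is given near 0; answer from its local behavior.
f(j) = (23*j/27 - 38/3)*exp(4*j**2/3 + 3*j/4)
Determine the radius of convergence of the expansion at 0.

The factor exp(4*j**2/3 + 3*j/4) is entire and contributes no finite singular point.
The polynomial part has no poles.
No finite singular points: the Taylor series at 0 converges everywhere.

The radius of convergence is infinite.


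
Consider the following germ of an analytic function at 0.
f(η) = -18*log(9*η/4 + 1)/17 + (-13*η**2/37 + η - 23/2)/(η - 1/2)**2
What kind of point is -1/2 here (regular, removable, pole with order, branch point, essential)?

Denominator factors: η - 1/2 = -1 at η = -1/2 — none vanishes.
Branch term log(1 - η/(-4/9)): argument at -1/2 is -1/8, nonzero, so -1/2 is not its branch point (a point on a principal cut is still regular for the continued germ).
So the germ continues analytically to -1/2.

The point is a regular point.


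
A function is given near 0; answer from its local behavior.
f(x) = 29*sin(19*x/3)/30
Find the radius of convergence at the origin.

The factor sin(19*x/3) is entire and contributes no finite singular point.
The polynomial part has no poles.
No finite singular points: the Taylor series at 0 converges everywhere.

The radius of convergence is infinite.


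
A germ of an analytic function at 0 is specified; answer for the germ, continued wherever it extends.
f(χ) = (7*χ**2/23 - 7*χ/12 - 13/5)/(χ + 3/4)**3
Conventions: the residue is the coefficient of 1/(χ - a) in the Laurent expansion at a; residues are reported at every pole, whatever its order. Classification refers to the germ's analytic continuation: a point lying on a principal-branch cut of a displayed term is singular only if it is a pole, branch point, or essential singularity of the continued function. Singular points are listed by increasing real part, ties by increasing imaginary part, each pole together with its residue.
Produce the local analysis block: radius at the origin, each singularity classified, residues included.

Denominator factor (χ + 3/4)^3: pole of order 3 at -3/4, modulus 3/4.
The radius of convergence is the smallest modulus among the singular points: 3/4.
At the order-3 pole -3/4 set g(χ) = (χ - (-3/4))^3*f(χ) = 7*χ**2/23 - 7*χ/12 - 13/5.
Order-3 pole: residue = g''(a)/2; g''(-3/4) = 14/23, so the residue is 7/23.

Radius of convergence at 0: 3/4.
At -3/4: a pole of order 3; residue 7/23.


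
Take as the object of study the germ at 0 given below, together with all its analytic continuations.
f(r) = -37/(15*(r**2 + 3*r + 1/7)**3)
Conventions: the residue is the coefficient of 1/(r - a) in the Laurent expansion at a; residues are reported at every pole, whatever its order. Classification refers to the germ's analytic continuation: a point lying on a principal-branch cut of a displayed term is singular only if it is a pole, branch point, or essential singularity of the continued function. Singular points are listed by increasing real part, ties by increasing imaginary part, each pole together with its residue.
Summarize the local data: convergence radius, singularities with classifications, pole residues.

Radius of convergence at 0: 3/2 - (1/14)*sqrt(413).
At -3/2 - (1/14)*sqrt(413): a pole of order 3; residue (3626/1026895)*sqrt(413).
At -3/2 + (1/14)*sqrt(413): a pole of order 3; residue -(3626/1026895)*sqrt(413).

Denominator factor (r**2 + 3*r + 1/7)^3: discriminant 59/7, real irrational roots -3/2 + (1/14)*sqrt(413) and -3/2 - (1/14)*sqrt(413); poles of order 3, moduli 3/2 - (1/14)*sqrt(413) and 3/2 + (1/14)*sqrt(413).
The radius of convergence is the smallest modulus among the singular points: 3/2 - (1/14)*sqrt(413).
The factor r**2 + 3*r + 1/7 splits as (r - a)(r - a') with a = -3/2 - (1/14)*sqrt(413), a' = -3/2 + (1/14)*sqrt(413). At the order-3 pole a set g(r) = (r - a)^3*f(r) = [-37/15] / (r - a')^3.
Order-3 pole: residue = g''(a)/2; g''(-3/2 - (1/14)*sqrt(413)) = (7252/1026895)*sqrt(413), so the residue is (3626/1026895)*sqrt(413).
The factor r**2 + 3*r + 1/7 splits as (r - a)(r - a') with a = -3/2 + (1/14)*sqrt(413), a' = -3/2 - (1/14)*sqrt(413). At the order-3 pole a set g(r) = (r - a)^3*f(r) = [-37/15] / (r - a')^3.
Order-3 pole: residue = g''(a)/2; g''(-3/2 + (1/14)*sqrt(413)) = -(7252/1026895)*sqrt(413), so the residue is -(3626/1026895)*sqrt(413).
List the singular points by increasing real part (a conjugate pair: the negative imaginary part first).


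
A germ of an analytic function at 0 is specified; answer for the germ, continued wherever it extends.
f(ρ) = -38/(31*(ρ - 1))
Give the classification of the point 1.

The point is a pole of order 1.

The denominator factor ρ - 1 vanishes at 1 and appears to the power 1; the numerator there equals -38/31, nonzero, and no other factor vanishes.
Hence a pole whose order is the multiplicity, 1.


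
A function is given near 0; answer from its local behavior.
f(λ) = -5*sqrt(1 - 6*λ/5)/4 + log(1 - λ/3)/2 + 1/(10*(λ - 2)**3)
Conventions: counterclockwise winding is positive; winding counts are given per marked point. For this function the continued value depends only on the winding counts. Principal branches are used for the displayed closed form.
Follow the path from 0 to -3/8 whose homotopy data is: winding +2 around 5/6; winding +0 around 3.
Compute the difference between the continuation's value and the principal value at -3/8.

The rational part is single-valued and drops out of the difference; each branch term changes only by its own monodromy.
(-5/4)*sqrt(1 - λ/(5/6)): winding +2 is even, the square root returns to the same sheet, contribution 0.
(1/2)*log(1 - λ/(3)): winding 0 around 3, so this term returns to its principal value, contribution 0.
Summing the contributions at λ = -3/8 gives 0.

Continued minus principal equals 0.


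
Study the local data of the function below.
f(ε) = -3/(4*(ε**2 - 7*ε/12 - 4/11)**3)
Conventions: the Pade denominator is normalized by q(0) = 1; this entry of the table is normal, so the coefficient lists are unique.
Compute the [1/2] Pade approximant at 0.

Taylor coefficients needed (expand at 0): a_0 = 3993/256, a_1 = -307461/4096, a_2 = 12108107/32768, a_3 = -6934372907/4718592.
Write the denominator as Q(ε) = 1 + q1*ε + q2*ε^2. Requiring Q*f - P = O(ε^4) with deg P <= 1 kills the coefficients of ε^2..ε^3 in Q*f:
  ε^2: a_2 + q1*a_1 + q2*a_0 = 0, i.e. 12108107/32768 + (-307461/4096)*q1 + (3993/256)*q2 = 0.
  ε^3: a_3 + q1*a_2 + q2*a_1 = 0, i.e. -6934372907/4718592 + (12108107/32768)*q1 + (-307461/4096)*q2 = 0.
Solving this linear system: q1 = -24871/666, q2 = -8670035/42624.
The numerator is Q*f truncated at degree 1: P0 = a_0 = 3993/256; P1 = a_1 + q1*a_0 = -298954579/454656.

The Pade approximant has numerator coefficients [3993/256, -298954579/454656]; denominator coefficients [1, -24871/666, -8670035/42624].
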